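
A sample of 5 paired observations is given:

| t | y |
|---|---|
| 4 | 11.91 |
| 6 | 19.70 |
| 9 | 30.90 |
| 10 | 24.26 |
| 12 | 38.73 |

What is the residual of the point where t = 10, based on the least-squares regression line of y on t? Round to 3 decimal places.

-6.231

n = 5, Σx = 41, Σy = 125.5, Σxy = 1151.3, Σx² = 377
Sxx = Σx² − (Σx)²/n = 377 − 336.2 = 40.8
Sxy = Σxy − (Σx)(Σy)/n = 1151.3 − 1029.1 = 122.2
b = Sxy/Sxx = 122.2/40.8 = 2.995098
a = ȳ − b·x̄ = 25.1 − 2.995098·8.2 = 0.540196
ŷ(10) = 0.540196 + 2.995098·10 = 30.491176
residual = y − ŷ = 24.26 − 30.491176 = -6.231176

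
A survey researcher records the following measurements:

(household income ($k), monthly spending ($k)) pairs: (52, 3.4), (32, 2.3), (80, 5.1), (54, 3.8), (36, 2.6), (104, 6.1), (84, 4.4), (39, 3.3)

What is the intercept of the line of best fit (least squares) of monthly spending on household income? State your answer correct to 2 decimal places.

n = 8, Σx = 481, Σy = 31, Σxy = 2089.9, Σx² = 33733
Sxx = Σx² − (Σx)²/n = 33733 − 28920.125 = 4812.875
Sxy = Σxy − (Σx)(Σy)/n = 2089.9 − 1863.875 = 226.025
b = Sxy/Sxx = 226.025/4812.875 = 0.046963
a = ȳ − b·x̄ = 3.875 − 0.046963·60.125 = 1.051375

1.05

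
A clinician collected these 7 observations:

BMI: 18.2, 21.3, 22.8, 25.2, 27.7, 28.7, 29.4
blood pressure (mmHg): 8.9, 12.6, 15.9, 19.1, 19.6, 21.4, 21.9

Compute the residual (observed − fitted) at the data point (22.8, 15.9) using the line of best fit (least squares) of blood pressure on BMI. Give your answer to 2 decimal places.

1.07

n = 7, Σx = 173.3, Σy = 119.4, Σxy = 3075.16, Σx² = 4395.15
Sxx = Σx² − (Σx)²/n = 4395.15 − 4290.412857 = 104.737143
Sxy = Σxy − (Σx)(Σy)/n = 3075.16 − 2956.002857 = 119.157143
b = Sxy/Sxx = 119.157143/104.737143 = 1.137678
a = ȳ − b·x̄ = 17.057143 − 1.137678·24.757143 = -11.108514
ŷ(22.8) = -11.108514 + 1.137678·22.8 = 14.830544
residual = y − ŷ = 15.9 − 14.830544 = 1.069456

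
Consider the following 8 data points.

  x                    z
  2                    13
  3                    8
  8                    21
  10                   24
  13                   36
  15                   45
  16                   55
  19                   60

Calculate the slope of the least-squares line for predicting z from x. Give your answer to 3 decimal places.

3.053

n = 8, Σx = 86, Σy = 262, Σxy = 3621, Σx² = 1188
Sxx = Σx² − (Σx)²/n = 1188 − 924.5 = 263.5
Sxy = Σxy − (Σx)(Σy)/n = 3621 − 2816.5 = 804.5
b = Sxy/Sxx = 804.5/263.5 = 3.053131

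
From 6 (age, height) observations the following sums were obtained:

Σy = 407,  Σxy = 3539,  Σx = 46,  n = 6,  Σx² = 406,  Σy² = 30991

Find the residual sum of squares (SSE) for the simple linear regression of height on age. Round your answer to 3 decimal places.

Sxx = Σx² − (Σx)²/n = 406 − 352.666667 = 53.333333
Sxy = Σxy − (Σx)(Σy)/n = 3539 − 3120.333333 = 418.666667
Syy = Σy² − (Σy)²/n = 30991 − 27608.166667 = 3382.833333
b = Sxy/Sxx = 418.666667/53.333333 = 7.85
SSE = Syy − b·Sxy = 3382.833333 − 7.85·418.666667 = 96.3

96.300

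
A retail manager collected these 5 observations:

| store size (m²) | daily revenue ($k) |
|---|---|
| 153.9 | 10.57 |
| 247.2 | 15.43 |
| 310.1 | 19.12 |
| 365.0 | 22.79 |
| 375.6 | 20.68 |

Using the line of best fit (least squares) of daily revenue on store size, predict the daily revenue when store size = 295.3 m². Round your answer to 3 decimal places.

n = 5, Σx = 1451.8, Σy = 88.59, Σxy = 27455.889, Σx² = 455255.42
Sxx = Σx² − (Σx)²/n = 455255.42 − 421544.648 = 33710.772
Sxy = Σxy − (Σx)(Σy)/n = 27455.889 − 25722.9924 = 1732.8966
b = Sxy/Sxx = 1732.8966/33710.772 = 0.051405
a = ȳ − b·x̄ = 17.718 − 0.051405·290.36 = 2.792093
ŷ(295.3) = a + b·295.3 = 2.792093 + 0.051405·295.3 = 17.971940

17.972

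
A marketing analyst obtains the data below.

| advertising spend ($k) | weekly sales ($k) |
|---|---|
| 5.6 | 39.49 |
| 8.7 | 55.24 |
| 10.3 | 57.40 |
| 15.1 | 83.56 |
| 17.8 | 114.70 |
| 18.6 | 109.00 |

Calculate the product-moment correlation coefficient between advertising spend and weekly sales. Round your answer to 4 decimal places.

0.9818

n = 6, Σx = 76.1, Σy = 459.39, Σxy = 6623.768, Σx² = 1103.95, Σy² = 39925.0413
Sxx = Σx² − (Σx)²/n = 1103.95 − 965.201667 = 138.748333
Sxy = Σxy − (Σx)(Σy)/n = 6623.768 − 5826.5965 = 797.1715
Syy = Σy² − (Σy)²/n = 39925.0413 − 35173.19535 = 4751.84595
r = Sxy/√(Sxx·Syy) = 797.1715/√(659310.705819) = 797.1715/811.979498 = 0.981763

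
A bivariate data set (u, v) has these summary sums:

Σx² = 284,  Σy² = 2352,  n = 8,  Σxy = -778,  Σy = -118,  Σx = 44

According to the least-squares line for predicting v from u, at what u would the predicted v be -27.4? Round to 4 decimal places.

Sxx = Σx² − (Σx)²/n = 284 − 242 = 42
Sxy = Σxy − (Σx)(Σy)/n = -778 − (-649) = -129
b = Sxy/Sxx = -129/42 = -3.071429
a = ȳ − b·x̄ = -14.75 − (-3.071429)·5.5 = 2.142857
Set a + b·x = -27.4: x = (-27.4 − 2.142857) / (-3.071429) = 9.618605

9.6186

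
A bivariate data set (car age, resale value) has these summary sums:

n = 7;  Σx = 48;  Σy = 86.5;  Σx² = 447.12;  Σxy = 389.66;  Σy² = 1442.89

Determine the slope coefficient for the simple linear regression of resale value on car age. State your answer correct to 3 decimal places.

-1.725

Sxx = Σx² − (Σx)²/n = 447.12 − 329.142857 = 117.977143
Sxy = Σxy − (Σx)(Σy)/n = 389.66 − 593.142857 = -203.482857
b = Sxy/Sxx = -203.482857/117.977143 = -1.724765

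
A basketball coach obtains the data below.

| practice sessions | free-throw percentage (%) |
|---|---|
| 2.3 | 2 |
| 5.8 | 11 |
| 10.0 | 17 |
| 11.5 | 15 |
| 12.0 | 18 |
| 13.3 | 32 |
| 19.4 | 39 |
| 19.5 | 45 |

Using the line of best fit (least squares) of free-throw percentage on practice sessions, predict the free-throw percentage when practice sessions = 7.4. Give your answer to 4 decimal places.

n = 8, Σx = 93.8, Σy = 179, Σxy = 2686.6, Σx² = 1348.68
Sxx = Σx² − (Σx)²/n = 1348.68 − 1099.805 = 248.875
Sxy = Σxy − (Σx)(Σy)/n = 2686.6 − 2098.775 = 587.825
b = Sxy/Sxx = 587.825/248.875 = 2.361929
a = ȳ − b·x̄ = 22.375 − 2.361929·11.725 = -5.318614
ŷ(7.4) = a + b·7.4 = -5.318614 + 2.361929·7.4 = 12.159658

12.1597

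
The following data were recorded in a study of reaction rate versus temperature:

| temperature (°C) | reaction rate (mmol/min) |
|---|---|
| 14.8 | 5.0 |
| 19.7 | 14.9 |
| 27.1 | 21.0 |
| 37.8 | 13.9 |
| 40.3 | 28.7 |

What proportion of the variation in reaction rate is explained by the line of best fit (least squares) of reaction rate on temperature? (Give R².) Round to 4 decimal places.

0.5351

n = 5, Σx = 139.7, Σy = 83.5, Σxy = 2618.66, Σx² = 4394.47, Σy² = 1704.91
Sxx = Σx² − (Σx)²/n = 4394.47 − 3903.218 = 491.252
Sxy = Σxy − (Σx)(Σy)/n = 2618.66 − 2332.99 = 285.67
Syy = Σy² − (Σy)²/n = 1704.91 − 1394.45 = 310.46
R² = Sxy²/(Sxx·Syy) = (285.67)²/(491.252·310.46) = 0.535081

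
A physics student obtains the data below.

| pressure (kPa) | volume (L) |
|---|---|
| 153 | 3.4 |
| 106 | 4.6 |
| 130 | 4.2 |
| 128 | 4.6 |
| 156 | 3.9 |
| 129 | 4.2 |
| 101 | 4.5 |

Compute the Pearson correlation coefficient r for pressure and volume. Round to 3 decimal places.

-0.829

n = 7, Σx = 903, Σy = 29.4, Σxy = 3747.3, Σx² = 119107, Σy² = 124.62
Sxx = Σx² − (Σx)²/n = 119107 − 116487 = 2620
Sxy = Σxy − (Σx)(Σy)/n = 3747.3 − 3792.6 = -45.3
Syy = Σy² − (Σy)²/n = 124.62 − 123.48 = 1.14
r = Sxy/√(Sxx·Syy) = -45.3/√(2986.8) = -45.3/54.651624 = -0.828887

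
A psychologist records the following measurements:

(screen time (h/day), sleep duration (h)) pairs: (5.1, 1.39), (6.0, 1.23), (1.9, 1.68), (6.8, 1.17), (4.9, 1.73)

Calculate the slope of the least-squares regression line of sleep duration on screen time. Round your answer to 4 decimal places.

n = 5, Σx = 24.7, Σy = 7.2, Σxy = 34.094, Σx² = 135.87
Sxx = Σx² − (Σx)²/n = 135.87 − 122.018 = 13.852
Sxy = Σxy − (Σx)(Σy)/n = 34.094 − 35.568 = -1.474
b = Sxy/Sxx = -1.474/13.852 = -0.106411

-0.1064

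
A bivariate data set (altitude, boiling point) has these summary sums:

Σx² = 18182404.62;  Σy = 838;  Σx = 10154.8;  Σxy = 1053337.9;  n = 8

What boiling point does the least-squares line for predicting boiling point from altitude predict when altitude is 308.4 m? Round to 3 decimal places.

106.634

Sxx = Σx² − (Σx)²/n = 18182404.62 − 12889995.38 = 5292409.24
Sxy = Σxy − (Σx)(Σy)/n = 1053337.9 − 1063715.3 = -10377.4
b = Sxy/Sxx = -10377.4/5292409.24 = -0.001961
a = ȳ − b·x̄ = 104.75 − (-0.001961)·1269.35 = 107.238952
ŷ(308.4) = a + b·308.4 = 107.238952 + (-0.001961)·308.4 = 106.634239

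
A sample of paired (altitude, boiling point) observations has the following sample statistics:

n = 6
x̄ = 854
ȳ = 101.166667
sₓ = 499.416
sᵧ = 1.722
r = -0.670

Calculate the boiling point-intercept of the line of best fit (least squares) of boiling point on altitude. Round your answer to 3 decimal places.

103.140

b = r · sᵧ/sₓ = -0.67 · 1.722/499.416 = -0.002310
a = ȳ − b·x̄ = 101.166667 − (-0.002310)·854 = 103.139559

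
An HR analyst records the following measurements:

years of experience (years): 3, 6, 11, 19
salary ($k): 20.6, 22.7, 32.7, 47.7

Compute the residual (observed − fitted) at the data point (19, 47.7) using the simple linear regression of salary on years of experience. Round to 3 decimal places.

0.517

n = 4, Σx = 39, Σy = 123.7, Σxy = 1464, Σx² = 527
Sxx = Σx² − (Σx)²/n = 527 − 380.25 = 146.75
Sxy = Σxy − (Σx)(Σy)/n = 1464 − 1206.075 = 257.925
b = Sxy/Sxx = 257.925/146.75 = 1.757581
a = ȳ − b·x̄ = 30.925 − 1.757581·9.75 = 13.788586
ŷ(19) = 13.788586 + 1.757581·19 = 47.182624
residual = y − ŷ = 47.7 − 47.182624 = 0.517376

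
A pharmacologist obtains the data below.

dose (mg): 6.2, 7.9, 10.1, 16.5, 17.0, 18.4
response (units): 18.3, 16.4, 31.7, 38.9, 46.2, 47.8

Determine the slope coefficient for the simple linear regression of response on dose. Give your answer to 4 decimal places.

2.4891

n = 6, Σx = 76.1, Σy = 199.3, Σxy = 2869.96, Σx² = 1102.67
Sxx = Σx² − (Σx)²/n = 1102.67 − 965.201667 = 137.468333
Sxy = Σxy − (Σx)(Σy)/n = 2869.96 − 2527.788333 = 342.171667
b = Sxy/Sxx = 342.171667/137.468333 = 2.489094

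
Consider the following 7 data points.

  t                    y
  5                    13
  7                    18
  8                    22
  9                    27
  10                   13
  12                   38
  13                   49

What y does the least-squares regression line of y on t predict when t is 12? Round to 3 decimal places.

n = 7, Σx = 64, Σy = 180, Σxy = 1833, Σx² = 632
Sxx = Σx² − (Σx)²/n = 632 − 585.142857 = 46.857143
Sxy = Σxy − (Σx)(Σy)/n = 1833 − 1645.714286 = 187.285714
b = Sxy/Sxx = 187.285714/46.857143 = 3.996951
a = ȳ − b·x̄ = 25.714286 − 3.996951·9.142857 = -10.829268
ŷ(12) = a + b·12 = -10.829268 + 3.996951·12 = 37.134146

37.134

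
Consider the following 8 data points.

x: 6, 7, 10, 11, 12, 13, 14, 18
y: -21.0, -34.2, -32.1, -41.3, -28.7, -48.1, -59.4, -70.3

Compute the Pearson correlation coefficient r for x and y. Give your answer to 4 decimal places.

-0.8864

n = 8, Σx = 91, Σy = -335.1, Σxy = -4207.4, Σx² = 1139, Σy² = 15954.49
Sxx = Σx² − (Σx)²/n = 1139 − 1035.125 = 103.875
Sxy = Σxy − (Σx)(Σy)/n = -4207.4 − (-3811.7625) = -395.6375
Syy = Σy² − (Σy)²/n = 15954.49 − 14036.50125 = 1917.98875
r = Sxy/√(Sxx·Syy) = -395.6375/√(199231.081406) = -395.6375/446.353091 = -0.886378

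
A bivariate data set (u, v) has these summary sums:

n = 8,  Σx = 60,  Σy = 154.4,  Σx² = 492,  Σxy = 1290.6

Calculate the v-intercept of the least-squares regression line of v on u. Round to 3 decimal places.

Sxx = Σx² − (Σx)²/n = 492 − 450 = 42
Sxy = Σxy − (Σx)(Σy)/n = 1290.6 − 1158 = 132.6
b = Sxy/Sxx = 132.6/42 = 3.157143
a = ȳ − b·x̄ = 19.3 − 3.157143·7.5 = -4.378571

-4.379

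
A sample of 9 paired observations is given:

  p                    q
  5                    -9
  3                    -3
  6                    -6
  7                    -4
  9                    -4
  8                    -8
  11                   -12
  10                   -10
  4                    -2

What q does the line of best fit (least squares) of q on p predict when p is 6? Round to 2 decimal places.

-5.58

n = 9, Σx = 63, Σy = -58, Σxy = -458, Σx² = 501
Sxx = Σx² − (Σx)²/n = 501 − 441 = 60
Sxy = Σxy − (Σx)(Σy)/n = -458 − (-406) = -52
b = Sxy/Sxx = -52/60 = -0.866667
a = ȳ − b·x̄ = -6.444444 − (-0.866667)·7 = -0.377778
ŷ(6) = a + b·6 = -0.377778 + (-0.866667)·6 = -5.577778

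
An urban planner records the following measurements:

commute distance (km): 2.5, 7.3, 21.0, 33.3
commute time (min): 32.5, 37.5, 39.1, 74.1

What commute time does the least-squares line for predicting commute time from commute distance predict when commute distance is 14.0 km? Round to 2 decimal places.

43.34

n = 4, Σx = 64.1, Σy = 183.2, Σxy = 3643.63, Σx² = 1609.43
Sxx = Σx² − (Σx)²/n = 1609.43 − 1027.2025 = 582.2275
Sxy = Σxy − (Σx)(Σy)/n = 3643.63 − 2935.78 = 707.85
b = Sxy/Sxx = 707.85/582.2275 = 1.215762
a = ȳ − b·x̄ = 45.8 − 1.215762·16.025 = 26.317416
ŷ(14.0) = a + b·14.0 = 26.317416 + 1.215762·14 = 43.338082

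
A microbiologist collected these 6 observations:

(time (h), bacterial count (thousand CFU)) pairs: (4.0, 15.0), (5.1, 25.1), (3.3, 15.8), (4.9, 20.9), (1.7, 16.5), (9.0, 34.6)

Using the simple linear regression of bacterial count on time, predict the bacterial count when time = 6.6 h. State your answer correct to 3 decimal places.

n = 6, Σx = 28, Σy = 127.9, Σxy = 682.01, Σx² = 160.8
Sxx = Σx² − (Σx)²/n = 160.8 − 130.666667 = 30.133333
Sxy = Σxy − (Σx)(Σy)/n = 682.01 − 596.866667 = 85.143333
b = Sxy/Sxx = 85.143333/30.133333 = 2.825553
a = ȳ − b·x̄ = 21.316667 − 2.825553·4.666667 = 8.130752
ŷ(6.6) = a + b·6.6 = 8.130752 + 2.825553·6.6 = 26.779403

26.779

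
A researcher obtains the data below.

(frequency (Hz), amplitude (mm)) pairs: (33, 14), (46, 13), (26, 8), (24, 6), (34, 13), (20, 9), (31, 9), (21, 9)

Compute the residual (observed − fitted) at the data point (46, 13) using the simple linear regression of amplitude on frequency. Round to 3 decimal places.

-1.108

n = 8, Σx = 235, Σy = 81, Σxy = 2502, Σx² = 7415
Sxx = Σx² − (Σx)²/n = 7415 − 6903.125 = 511.875
Sxy = Σxy − (Σx)(Σy)/n = 2502 − 2379.375 = 122.625
b = Sxy/Sxx = 122.625/511.875 = 0.239560
a = ȳ − b·x̄ = 10.125 − 0.239560·29.375 = 3.087912
ŷ(46) = 3.087912 + 0.239560·46 = 14.107692
residual = y − ŷ = 13 − 14.107692 = -1.107692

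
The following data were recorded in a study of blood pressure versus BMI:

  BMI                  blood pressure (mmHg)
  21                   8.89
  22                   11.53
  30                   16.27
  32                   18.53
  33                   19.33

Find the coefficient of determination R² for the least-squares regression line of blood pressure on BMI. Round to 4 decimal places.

0.9748

n = 5, Σx = 138, Σy = 74.55, Σxy = 2159.3, Σx² = 3938, Σy² = 1193.6957
Sxx = Σx² − (Σx)²/n = 3938 − 3808.8 = 129.2
Sxy = Σxy − (Σx)(Σy)/n = 2159.3 − 2057.58 = 101.72
Syy = Σy² − (Σy)²/n = 1193.6957 − 1111.5405 = 82.1552
R² = Sxy²/(Sxx·Syy) = (101.72)²/(129.2·82.1552) = 0.974799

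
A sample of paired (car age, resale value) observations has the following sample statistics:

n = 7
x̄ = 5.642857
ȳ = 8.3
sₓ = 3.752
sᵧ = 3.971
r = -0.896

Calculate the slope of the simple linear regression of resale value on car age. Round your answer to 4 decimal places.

b = r · sᵧ/sₓ = -0.896 · 3.971/3.752 = -0.948299

-0.9483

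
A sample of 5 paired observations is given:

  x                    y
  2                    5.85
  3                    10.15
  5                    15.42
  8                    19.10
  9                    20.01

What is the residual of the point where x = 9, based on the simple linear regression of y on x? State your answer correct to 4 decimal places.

-0.9939

n = 5, Σx = 27, Σy = 70.53, Σxy = 452.14, Σx² = 183
Sxx = Σx² − (Σx)²/n = 183 − 145.8 = 37.2
Sxy = Σxy − (Σx)(Σy)/n = 452.14 − 380.862 = 71.278
b = Sxy/Sxx = 71.278/37.2 = 1.916075
a = ȳ − b·x̄ = 14.106 − 1.916075·5.4 = 3.759194
ŷ(9) = 3.759194 + 1.916075·9 = 21.003871
residual = y − ŷ = 20.01 − 21.003871 = -0.993871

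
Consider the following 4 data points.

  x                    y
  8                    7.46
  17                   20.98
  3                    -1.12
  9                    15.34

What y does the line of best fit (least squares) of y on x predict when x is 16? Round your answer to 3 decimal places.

n = 4, Σx = 37, Σy = 42.66, Σxy = 551.04, Σx² = 443
Sxx = Σx² − (Σx)²/n = 443 − 342.25 = 100.75
Sxy = Σxy − (Σx)(Σy)/n = 551.04 − 394.605 = 156.435
b = Sxy/Sxx = 156.435/100.75 = 1.552705
a = ȳ − b·x̄ = 10.665 − 1.552705·9.25 = -3.697519
ŷ(16) = a + b·16 = -3.697519 + 1.552705·16 = 21.145757

21.146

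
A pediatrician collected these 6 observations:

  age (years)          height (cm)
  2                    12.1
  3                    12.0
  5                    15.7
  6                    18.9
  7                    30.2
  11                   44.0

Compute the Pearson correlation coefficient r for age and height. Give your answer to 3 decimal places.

0.960

n = 6, Σx = 34, Σy = 132.9, Σxy = 947.5, Σx² = 244, Σy² = 3742.15
Sxx = Σx² − (Σx)²/n = 244 − 192.666667 = 51.333333
Sxy = Σxy − (Σx)(Σy)/n = 947.5 − 753.1 = 194.4
Syy = Σy² − (Σy)²/n = 3742.15 − 2943.735 = 798.415
r = Sxy/√(Sxx·Syy) = 194.4/√(40985.303333) = 194.4/202.448273 = 0.960245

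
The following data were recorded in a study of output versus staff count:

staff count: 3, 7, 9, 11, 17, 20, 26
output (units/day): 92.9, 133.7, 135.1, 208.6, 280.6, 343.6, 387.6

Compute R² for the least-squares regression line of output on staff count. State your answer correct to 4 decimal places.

0.9725

n = 7, Σx = 93, Σy = 1582.1, Σxy = 26444.9, Σx² = 1625, Σy² = 435303.15
Sxx = Σx² − (Σx)²/n = 1625 − 1235.571429 = 389.428571
Sxy = Σxy − (Σx)(Σy)/n = 26444.9 − 21019.328571 = 5425.571429
Syy = Σy² − (Σy)²/n = 435303.15 − 357577.201429 = 77725.948571
R² = Sxy²/(Sxx·Syy) = (5425.571429)²/(389.428571·77725.948571) = 0.972517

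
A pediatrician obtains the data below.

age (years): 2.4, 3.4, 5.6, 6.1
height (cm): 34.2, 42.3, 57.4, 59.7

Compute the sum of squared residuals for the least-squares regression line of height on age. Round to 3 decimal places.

1.382

n = 4, Σx = 17.5, Σy = 193.6, Σxy = 911.51, Σx² = 85.89, Σy² = 9817.78
Sxx = Σx² − (Σx)²/n = 85.89 − 76.5625 = 9.3275
Sxy = Σxy − (Σx)(Σy)/n = 911.51 − 847 = 64.51
Syy = Σy² − (Σy)²/n = 9817.78 − 9370.24 = 447.54
b = Sxy/Sxx = 64.51/9.3275 = 6.916108
SSE = Syy − b·Sxy = 447.54 − 6.916108·64.51 = 1.381855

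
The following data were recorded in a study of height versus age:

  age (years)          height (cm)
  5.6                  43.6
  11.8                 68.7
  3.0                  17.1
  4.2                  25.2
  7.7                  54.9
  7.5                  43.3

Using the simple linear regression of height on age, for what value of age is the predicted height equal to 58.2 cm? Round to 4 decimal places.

9.4069

n = 6, Σx = 39.8, Σy = 252.8, Σxy = 1959.44, Σx² = 312.78
Sxx = Σx² − (Σx)²/n = 312.78 − 264.006667 = 48.773333
Sxy = Σxy − (Σx)(Σy)/n = 1959.44 − 1676.906667 = 282.533333
b = Sxy/Sxx = 282.533333/48.773333 = 5.792783
a = ȳ − b·x̄ = 42.133333 − 5.792783·6.633333 = 3.707873
Set a + b·x = 58.2: x = (58.2 − 3.707873) / 5.792783 = 9.406899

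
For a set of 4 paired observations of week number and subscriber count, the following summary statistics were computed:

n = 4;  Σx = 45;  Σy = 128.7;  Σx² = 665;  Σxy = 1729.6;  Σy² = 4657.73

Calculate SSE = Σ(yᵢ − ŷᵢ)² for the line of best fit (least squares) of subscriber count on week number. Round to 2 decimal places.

Sxx = Σx² − (Σx)²/n = 665 − 506.25 = 158.75
Sxy = Σxy − (Σx)(Σy)/n = 1729.6 − 1447.875 = 281.725
Syy = Σy² − (Σy)²/n = 4657.73 − 4140.9225 = 516.8075
b = Sxy/Sxx = 281.725/158.75 = 1.774646
SSE = Syy − b·Sxy = 516.8075 − 1.774646·281.725 = 16.845449

16.85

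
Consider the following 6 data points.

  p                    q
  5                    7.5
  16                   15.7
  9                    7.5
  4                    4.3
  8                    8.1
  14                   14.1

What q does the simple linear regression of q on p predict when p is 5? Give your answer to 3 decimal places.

n = 6, Σx = 56, Σy = 57.2, Σxy = 635.6, Σx² = 638
Sxx = Σx² − (Σx)²/n = 638 − 522.666667 = 115.333333
Sxy = Σxy − (Σx)(Σy)/n = 635.6 − 533.866667 = 101.733333
b = Sxy/Sxx = 101.733333/115.333333 = 0.882081
a = ȳ − b·x̄ = 9.533333 − 0.882081·9.333333 = 1.300578
ŷ(5) = a + b·5 = 1.300578 + 0.882081·5 = 5.710983

5.711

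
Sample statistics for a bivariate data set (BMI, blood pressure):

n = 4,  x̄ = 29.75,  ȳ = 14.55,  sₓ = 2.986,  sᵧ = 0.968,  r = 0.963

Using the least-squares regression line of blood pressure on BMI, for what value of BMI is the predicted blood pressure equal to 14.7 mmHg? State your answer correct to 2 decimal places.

30.23

b = r · sᵧ/sₓ = 0.963 · 0.968/2.986 = 0.312185
a = ȳ − b·x̄ = 14.55 − 0.312185·29.75 = 5.262500
Set a + b·x = 14.7: x = (14.7 − 5.262500) / 0.312185 = 30.230485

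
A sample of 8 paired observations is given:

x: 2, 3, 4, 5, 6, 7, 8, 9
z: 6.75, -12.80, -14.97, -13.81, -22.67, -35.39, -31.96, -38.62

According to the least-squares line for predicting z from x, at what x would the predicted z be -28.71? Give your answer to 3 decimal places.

6.938

n = 8, Σx = 44, Σy = -163.47, Σxy = -1140.84, Σx² = 284
Sxx = Σx² − (Σx)²/n = 284 − 242 = 42
Sxy = Σxy − (Σx)(Σy)/n = -1140.84 − (-899.085) = -241.755
b = Sxy/Sxx = -241.755/42 = -5.756071
a = ȳ − b·x̄ = -20.43375 − (-5.756071)·5.5 = 11.224643
Set a + b·x = -28.71: x = (-28.71 − 11.224643) / (-5.756071) = 6.937830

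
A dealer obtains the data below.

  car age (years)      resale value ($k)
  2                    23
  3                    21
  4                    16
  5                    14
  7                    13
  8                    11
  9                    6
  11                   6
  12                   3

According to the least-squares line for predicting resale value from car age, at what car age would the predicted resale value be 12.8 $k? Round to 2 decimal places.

6.65

n = 9, Σx = 61, Σy = 113, Σxy = 578, Σx² = 513
Sxx = Σx² − (Σx)²/n = 513 − 413.444444 = 99.555556
Sxy = Σxy − (Σx)(Σy)/n = 578 − 765.888889 = -187.888889
b = Sxy/Sxx = -187.888889/99.555556 = -1.887277
a = ȳ − b·x̄ = 12.555556 − (-1.887277)·6.777778 = 25.347098
Set a + b·x = 12.8: x = (12.8 − 25.347098) / (-1.887277) = 6.648255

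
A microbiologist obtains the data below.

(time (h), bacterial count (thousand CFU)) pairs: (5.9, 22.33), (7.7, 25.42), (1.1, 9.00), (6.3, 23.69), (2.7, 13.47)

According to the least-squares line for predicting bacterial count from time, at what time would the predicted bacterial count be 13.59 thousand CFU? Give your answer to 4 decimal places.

n = 5, Σx = 23.7, Σy = 93.91, Σxy = 522.997, Σx² = 142.29
Sxx = Σx² − (Σx)²/n = 142.29 − 112.338 = 29.952
Sxy = Σxy − (Σx)(Σy)/n = 522.997 − 445.1334 = 77.8636
b = Sxy/Sxx = 77.8636/29.952 = 2.599613
a = ȳ − b·x̄ = 18.782 − 2.599613·4.74 = 6.459836
Set a + b·x = 13.59: x = (13.59 − 6.459836) / 2.599613 = 2.742779

2.7428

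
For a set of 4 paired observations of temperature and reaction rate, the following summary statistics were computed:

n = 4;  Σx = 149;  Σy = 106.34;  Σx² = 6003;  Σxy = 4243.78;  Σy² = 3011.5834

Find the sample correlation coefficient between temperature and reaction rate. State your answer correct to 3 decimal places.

0.978

Sxx = Σx² − (Σx)²/n = 6003 − 5550.25 = 452.75
Sxy = Σxy − (Σx)(Σy)/n = 4243.78 − 3961.165 = 282.615
Syy = Σy² − (Σy)²/n = 3011.5834 − 2827.0489 = 184.5345
r = Sxy/√(Sxx·Syy) = 282.615/√(83547.994875) = 282.615/289.046700 = 0.977749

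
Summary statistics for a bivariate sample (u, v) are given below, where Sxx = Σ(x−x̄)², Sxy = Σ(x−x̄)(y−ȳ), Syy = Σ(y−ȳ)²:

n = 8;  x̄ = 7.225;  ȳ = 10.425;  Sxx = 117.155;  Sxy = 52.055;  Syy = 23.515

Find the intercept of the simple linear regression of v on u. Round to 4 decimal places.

7.2147

b = Sxy/Sxx = 52.055/117.155 = 0.444326
a = ȳ − b·x̄ = 10.425 − 0.444326·7.225 = 7.214745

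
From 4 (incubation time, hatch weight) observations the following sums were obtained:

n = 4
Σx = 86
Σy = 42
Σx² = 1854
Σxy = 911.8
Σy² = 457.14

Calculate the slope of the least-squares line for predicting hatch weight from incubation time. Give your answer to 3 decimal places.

1.760

Sxx = Σx² − (Σx)²/n = 1854 − 1849 = 5
Sxy = Σxy − (Σx)(Σy)/n = 911.8 − 903 = 8.8
b = Sxy/Sxx = 8.8/5 = 1.76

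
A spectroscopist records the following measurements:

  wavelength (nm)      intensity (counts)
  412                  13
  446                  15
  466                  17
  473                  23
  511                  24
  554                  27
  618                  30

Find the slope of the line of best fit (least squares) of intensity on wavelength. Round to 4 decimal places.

0.0861

n = 7, Σx = 3480, Σy = 149, Σxy = 76609, Σx² = 1759506
Sxx = Σx² − (Σx)²/n = 1759506 − 1730057.142857 = 29448.857143
Sxy = Σxy − (Σx)(Σy)/n = 76609 − 74074.285714 = 2534.714286
b = Sxy/Sxx = 2534.714286/29448.857143 = 0.086072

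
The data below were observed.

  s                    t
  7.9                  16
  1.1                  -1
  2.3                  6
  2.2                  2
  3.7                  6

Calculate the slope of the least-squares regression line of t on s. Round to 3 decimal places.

2.332

n = 5, Σx = 17.2, Σy = 29, Σxy = 165.7, Σx² = 87.44
Sxx = Σx² − (Σx)²/n = 87.44 − 59.168 = 28.272
Sxy = Σxy − (Σx)(Σy)/n = 165.7 − 99.76 = 65.94
b = Sxy/Sxx = 65.94/28.272 = 2.332343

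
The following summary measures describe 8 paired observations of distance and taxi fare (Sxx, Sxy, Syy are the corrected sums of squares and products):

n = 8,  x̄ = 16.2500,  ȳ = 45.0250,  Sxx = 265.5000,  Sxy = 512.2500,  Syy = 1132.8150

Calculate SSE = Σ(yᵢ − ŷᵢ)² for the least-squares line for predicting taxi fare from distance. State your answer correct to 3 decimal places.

144.491

b = Sxy/Sxx = 512.25/265.5 = 1.929379
SSE = Syy − b·Sxy = 1132.815 − 1.929379·512.25 = 144.490847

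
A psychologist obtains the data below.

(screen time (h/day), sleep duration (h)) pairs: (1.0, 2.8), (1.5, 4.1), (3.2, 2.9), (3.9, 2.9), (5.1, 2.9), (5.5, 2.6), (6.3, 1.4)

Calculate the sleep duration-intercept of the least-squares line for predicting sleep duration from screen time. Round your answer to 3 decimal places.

n = 7, Σx = 26.5, Σy = 19.6, Σxy = 67.45, Σx² = 124.65
Sxx = Σx² − (Σx)²/n = 124.65 − 100.321429 = 24.328571
Sxy = Σxy − (Σx)(Σy)/n = 67.45 − 74.2 = -6.75
b = Sxy/Sxx = -6.75/24.328571 = -0.277452
a = ȳ − b·x̄ = 2.8 − (-0.277452)·3.785714 = 3.850352

3.850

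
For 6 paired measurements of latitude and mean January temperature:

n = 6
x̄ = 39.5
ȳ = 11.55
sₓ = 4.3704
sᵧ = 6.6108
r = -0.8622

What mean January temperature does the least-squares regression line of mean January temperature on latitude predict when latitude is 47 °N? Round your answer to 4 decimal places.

b = r · sᵧ/sₓ = -0.8622 · 6.6108/4.3704 = -1.304190
a = ȳ − b·x̄ = 11.55 − (-1.304190)·39.5 = 63.065503
ŷ(47) = a + b·47 = 63.065503 + (-1.304190)·47 = 1.768575

1.7686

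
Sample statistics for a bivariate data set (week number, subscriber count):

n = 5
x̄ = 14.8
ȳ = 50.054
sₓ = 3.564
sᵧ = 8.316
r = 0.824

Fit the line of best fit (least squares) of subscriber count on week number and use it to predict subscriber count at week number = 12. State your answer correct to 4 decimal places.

b = r · sᵧ/sₓ = 0.824 · 8.316/3.564 = 1.922667
a = ȳ − b·x̄ = 50.054 − 1.922667·14.8 = 21.598533
ŷ(12) = a + b·12 = 21.598533 + 1.922667·12 = 44.670533

44.6705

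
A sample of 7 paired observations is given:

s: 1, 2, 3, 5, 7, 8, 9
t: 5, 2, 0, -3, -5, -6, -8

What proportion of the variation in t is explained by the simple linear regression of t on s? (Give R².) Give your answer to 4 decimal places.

n = 7, Σx = 35, Σy = -15, Σxy = -161, Σx² = 233, Σy² = 163
Sxx = Σx² − (Σx)²/n = 233 − 175 = 58
Sxy = Σxy − (Σx)(Σy)/n = -161 − (-75) = -86
Syy = Σy² − (Σy)²/n = 163 − 32.142857 = 130.857143
R² = Sxy²/(Sxx·Syy) = (-86)²/(58·130.857143) = 0.974477

0.9745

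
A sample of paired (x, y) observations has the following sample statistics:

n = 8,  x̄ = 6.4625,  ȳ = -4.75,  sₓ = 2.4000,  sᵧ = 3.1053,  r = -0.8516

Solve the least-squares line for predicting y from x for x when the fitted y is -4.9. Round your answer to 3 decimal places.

6.599

b = r · sᵧ/sₓ = -0.8516 · 3.1053/2.4 = -1.101864
a = ȳ − b·x̄ = -4.75 − (-1.101864)·6.4625 = 2.370796
Set a + b·x = -4.9: x = (-4.9 − 2.370796) / (-1.101864) = 6.598633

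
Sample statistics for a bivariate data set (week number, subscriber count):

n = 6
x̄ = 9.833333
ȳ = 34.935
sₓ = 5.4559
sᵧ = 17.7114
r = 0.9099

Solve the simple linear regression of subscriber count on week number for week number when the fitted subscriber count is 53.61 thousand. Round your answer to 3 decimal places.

b = r · sᵧ/sₓ = 0.9099 · 17.7114/5.4559 = 2.953794
a = ȳ − b·x̄ = 34.935 − 2.953794·9.833333 = 5.889363
Set a + b·x = 53.61: x = (53.61 − 5.889363) / 2.953794 = 16.155711

16.156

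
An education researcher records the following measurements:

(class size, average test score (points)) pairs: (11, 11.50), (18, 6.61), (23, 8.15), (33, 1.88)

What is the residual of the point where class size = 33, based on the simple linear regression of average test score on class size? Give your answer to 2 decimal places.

-0.44

n = 4, Σx = 85, Σy = 28.14, Σxy = 494.97, Σx² = 2063
Sxx = Σx² − (Σx)²/n = 2063 − 1806.25 = 256.75
Sxy = Σxy − (Σx)(Σy)/n = 494.97 − 597.975 = -103.005
b = Sxy/Sxx = -103.005/256.75 = -0.401188
a = ȳ − b·x̄ = 7.035 − (-0.401188)·21.25 = 15.560243
ŷ(33) = 15.560243 + (-0.401188)·33 = 2.321042
residual = y − ŷ = 1.88 − 2.321042 = -0.441042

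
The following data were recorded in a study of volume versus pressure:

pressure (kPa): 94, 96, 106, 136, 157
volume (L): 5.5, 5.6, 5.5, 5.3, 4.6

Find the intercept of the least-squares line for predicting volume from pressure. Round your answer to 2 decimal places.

n = 5, Σx = 589, Σy = 26.5, Σxy = 3080.6, Σx² = 72433
Sxx = Σx² − (Σx)²/n = 72433 − 69384.2 = 3048.8
Sxy = Σxy − (Σx)(Σy)/n = 3080.6 − 3121.7 = -41.1
b = Sxy/Sxx = -41.1/3048.8 = -0.013481
a = ȳ − b·x̄ = 5.3 − (-0.013481)·117.8 = 6.888028

6.89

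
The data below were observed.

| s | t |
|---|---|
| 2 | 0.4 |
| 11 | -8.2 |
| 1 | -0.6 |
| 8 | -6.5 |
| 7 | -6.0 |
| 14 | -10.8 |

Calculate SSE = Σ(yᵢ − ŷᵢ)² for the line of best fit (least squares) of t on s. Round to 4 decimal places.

n = 6, Σx = 43, Σy = -31.7, Σxy = -335.2, Σx² = 435, Σy² = 262.65
Sxx = Σx² − (Σx)²/n = 435 − 308.166667 = 126.833333
Sxy = Σxy − (Σx)(Σy)/n = -335.2 − (-227.183333) = -108.016667
Syy = Σy² − (Σy)²/n = 262.65 − 167.481667 = 95.168333
b = Sxy/Sxx = -108.016667/126.833333 = -0.851643
SSE = Syy − b·Sxy = 95.168333 − (-0.851643)·(-108.016667) = 3.176741

3.1767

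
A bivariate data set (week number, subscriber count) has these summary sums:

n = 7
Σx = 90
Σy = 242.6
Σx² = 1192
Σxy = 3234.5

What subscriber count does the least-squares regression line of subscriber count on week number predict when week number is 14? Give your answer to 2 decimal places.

38.44

Sxx = Σx² − (Σx)²/n = 1192 − 1157.142857 = 34.857143
Sxy = Σxy − (Σx)(Σy)/n = 3234.5 − 3119.142857 = 115.357143
b = Sxy/Sxx = 115.357143/34.857143 = 3.309426
a = ȳ − b·x̄ = 34.657143 − 3.309426·12.857143 = -7.892623
ŷ(14) = a + b·14 = -7.892623 + 3.309426·14 = 38.439344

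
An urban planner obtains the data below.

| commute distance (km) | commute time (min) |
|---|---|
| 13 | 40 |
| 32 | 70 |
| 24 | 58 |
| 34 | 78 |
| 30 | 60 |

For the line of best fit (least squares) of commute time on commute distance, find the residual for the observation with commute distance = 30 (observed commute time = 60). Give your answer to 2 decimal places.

n = 5, Σx = 133, Σy = 306, Σxy = 8604, Σx² = 3825
Sxx = Σx² − (Σx)²/n = 3825 − 3537.8 = 287.2
Sxy = Σxy − (Σx)(Σy)/n = 8604 − 8139.6 = 464.4
b = Sxy/Sxx = 464.4/287.2 = 1.616992
a = ȳ − b·x̄ = 61.2 − 1.616992·26.6 = 18.188022
ŷ(30) = 18.188022 + 1.616992·30 = 66.697772
residual = y − ŷ = 60 − 66.697772 = -6.697772

-6.70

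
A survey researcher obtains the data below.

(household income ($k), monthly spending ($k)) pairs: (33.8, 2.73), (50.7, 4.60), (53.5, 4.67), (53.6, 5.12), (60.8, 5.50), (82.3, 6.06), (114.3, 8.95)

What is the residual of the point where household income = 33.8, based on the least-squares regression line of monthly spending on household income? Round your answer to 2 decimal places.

n = 7, Σx = 449, Σy = 37.63, Σxy = 2705.894, Σx² = 32982.56
Sxx = Σx² − (Σx)²/n = 32982.56 − 28800.142857 = 4182.417143
Sxy = Σxy − (Σx)(Σy)/n = 2705.894 − 2413.695714 = 292.198286
b = Sxy/Sxx = 292.198286/4182.417143 = 0.069863
a = ȳ − b·x̄ = 5.375714 − 0.069863·64.142857 = 0.894470
ŷ(33.8) = 0.894470 + 0.069863·33.8 = 3.255856
residual = y − ŷ = 2.73 − 3.255856 = -0.525856

-0.53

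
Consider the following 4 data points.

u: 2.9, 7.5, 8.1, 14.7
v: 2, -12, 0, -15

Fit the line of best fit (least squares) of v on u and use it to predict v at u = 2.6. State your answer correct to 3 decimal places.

1.575

n = 4, Σx = 33.2, Σy = -25, Σxy = -304.7, Σx² = 346.36
Sxx = Σx² − (Σx)²/n = 346.36 − 275.56 = 70.8
Sxy = Σxy − (Σx)(Σy)/n = -304.7 − (-207.5) = -97.2
b = Sxy/Sxx = -97.2/70.8 = -1.372881
a = ȳ − b·x̄ = -6.25 − (-1.372881)·8.3 = 5.144915
ŷ(2.6) = a + b·2.6 = 5.144915 + (-1.372881)·2.6 = 1.575424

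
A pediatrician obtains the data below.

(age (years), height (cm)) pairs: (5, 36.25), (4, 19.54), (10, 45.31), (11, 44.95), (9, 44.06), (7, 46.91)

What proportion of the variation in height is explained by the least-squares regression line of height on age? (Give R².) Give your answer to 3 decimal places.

0.610

n = 6, Σx = 46, Σy = 237.02, Σxy = 1931.87, Σx² = 392, Σy² = 9911.2044
Sxx = Σx² − (Σx)²/n = 392 − 352.666667 = 39.333333
Sxy = Σxy − (Σx)(Σy)/n = 1931.87 − 1817.153333 = 114.716667
Syy = Σy² − (Σy)²/n = 9911.2044 − 9363.080067 = 548.124333
R² = Sxy²/(Sxx·Syy) = (114.716667)²/(39.333333·548.124333) = 0.610398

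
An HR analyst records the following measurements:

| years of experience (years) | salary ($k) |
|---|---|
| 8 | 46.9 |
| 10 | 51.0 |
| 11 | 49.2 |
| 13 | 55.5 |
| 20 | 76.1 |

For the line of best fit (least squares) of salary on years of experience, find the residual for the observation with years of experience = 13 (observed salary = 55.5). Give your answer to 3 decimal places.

-1.747

n = 5, Σx = 62, Σy = 278.7, Σxy = 3669.9, Σx² = 854
Sxx = Σx² − (Σx)²/n = 854 − 768.8 = 85.2
Sxy = Σxy − (Σx)(Σy)/n = 3669.9 − 3455.88 = 214.02
b = Sxy/Sxx = 214.02/85.2 = 2.511972
a = ȳ − b·x̄ = 55.74 − 2.511972·12.4 = 24.591549
ŷ(13) = 24.591549 + 2.511972·13 = 57.247183
residual = y − ŷ = 55.5 − 57.247183 = -1.747183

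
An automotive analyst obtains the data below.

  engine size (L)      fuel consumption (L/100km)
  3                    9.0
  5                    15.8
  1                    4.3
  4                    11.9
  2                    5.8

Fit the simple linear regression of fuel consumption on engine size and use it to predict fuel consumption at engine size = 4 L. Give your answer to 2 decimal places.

n = 5, Σx = 15, Σy = 46.8, Σxy = 169.5, Σx² = 55
Sxx = Σx² − (Σx)²/n = 55 − 45 = 10
Sxy = Σxy − (Σx)(Σy)/n = 169.5 − 140.4 = 29.1
b = Sxy/Sxx = 29.1/10 = 2.91
a = ȳ − b·x̄ = 9.36 − 2.91·3 = 0.63
ŷ(4) = a + b·4 = 0.63 + 2.91·4 = 12.27

12.27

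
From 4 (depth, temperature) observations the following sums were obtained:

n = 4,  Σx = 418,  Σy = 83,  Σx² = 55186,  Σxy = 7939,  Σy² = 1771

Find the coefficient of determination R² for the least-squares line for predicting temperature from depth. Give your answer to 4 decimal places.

Sxx = Σx² − (Σx)²/n = 55186 − 43681 = 11505
Sxy = Σxy − (Σx)(Σy)/n = 7939 − 8673.5 = -734.5
Syy = Σy² − (Σy)²/n = 1771 − 1722.25 = 48.75
R² = Sxy²/(Sxx·Syy) = (-734.5)²/(11505·48.75) = 0.961883

0.9619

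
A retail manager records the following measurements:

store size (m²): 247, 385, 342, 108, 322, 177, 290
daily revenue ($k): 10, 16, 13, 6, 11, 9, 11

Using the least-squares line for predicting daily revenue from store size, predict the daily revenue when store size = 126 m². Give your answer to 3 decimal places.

6.547

n = 7, Σx = 1871, Σy = 76, Σxy = 22049, Σx² = 556975
Sxx = Σx² − (Σx)²/n = 556975 − 500091.571429 = 56883.428571
Sxy = Σxy − (Σx)(Σy)/n = 22049 − 20313.714286 = 1735.285714
b = Sxy/Sxx = 1735.285714/56883.428571 = 0.030506
a = ȳ − b·x̄ = 10.857143 − 0.030506·267.285714 = 2.703326
ŷ(126) = a + b·126 = 2.703326 + 0.030506·126 = 6.547081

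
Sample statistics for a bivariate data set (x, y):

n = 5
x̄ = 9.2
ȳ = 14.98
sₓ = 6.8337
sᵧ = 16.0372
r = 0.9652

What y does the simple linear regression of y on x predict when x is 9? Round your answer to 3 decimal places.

14.527

b = r · sᵧ/sₓ = 0.9652 · 16.0372/6.8337 = 2.265113
a = ȳ − b·x̄ = 14.98 − 2.265113·9.2 = -5.859043
ŷ(9) = a + b·9 = -5.859043 + 2.265113·9 = 14.526977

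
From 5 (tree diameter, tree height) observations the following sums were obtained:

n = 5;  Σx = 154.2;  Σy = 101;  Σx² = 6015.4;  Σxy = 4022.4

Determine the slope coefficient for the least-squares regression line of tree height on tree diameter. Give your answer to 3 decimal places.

Sxx = Σx² − (Σx)²/n = 6015.4 − 4755.528 = 1259.872
Sxy = Σxy − (Σx)(Σy)/n = 4022.4 − 3114.84 = 907.56
b = Sxy/Sxx = 907.56/1259.872 = 0.720359

0.720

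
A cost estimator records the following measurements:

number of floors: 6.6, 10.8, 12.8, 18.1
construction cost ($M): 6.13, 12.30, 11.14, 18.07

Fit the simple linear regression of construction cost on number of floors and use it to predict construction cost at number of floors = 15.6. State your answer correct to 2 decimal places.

n = 4, Σx = 48.3, Σy = 47.64, Σxy = 642.957, Σx² = 651.65
Sxx = Σx² − (Σx)²/n = 651.65 − 583.2225 = 68.4275
Sxy = Σxy − (Σx)(Σy)/n = 642.957 − 575.253 = 67.704
b = Sxy/Sxx = 67.704/68.4275 = 0.989427
a = ȳ − b·x̄ = 11.91 − 0.989427·12.075 = -0.037328
ŷ(15.6) = a + b·15.6 = -0.037328 + 0.989427·15.6 = 15.397729

15.40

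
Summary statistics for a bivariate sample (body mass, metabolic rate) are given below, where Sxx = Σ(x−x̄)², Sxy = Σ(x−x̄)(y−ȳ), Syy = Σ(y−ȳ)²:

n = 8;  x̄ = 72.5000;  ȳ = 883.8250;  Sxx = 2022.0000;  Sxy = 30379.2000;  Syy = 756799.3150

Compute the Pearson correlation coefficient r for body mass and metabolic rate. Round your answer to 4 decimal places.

r = Sxy/√(Sxx·Syy) = 30379.2/√(1530248214.93) = 30379.2/39118.387172 = 0.776596

0.7766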